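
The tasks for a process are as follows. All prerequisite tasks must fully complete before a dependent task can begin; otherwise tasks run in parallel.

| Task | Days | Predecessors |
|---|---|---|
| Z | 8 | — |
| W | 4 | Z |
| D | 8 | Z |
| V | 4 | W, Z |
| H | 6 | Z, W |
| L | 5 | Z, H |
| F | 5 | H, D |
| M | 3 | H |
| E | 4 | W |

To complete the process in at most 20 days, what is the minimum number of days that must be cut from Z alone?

3

Current finish: 23 days; target: 20.
Z is on every critical path, so each day cut from Z cuts the finish by one (this holds down to a finish of 16).
Need 23 − 20 = 3 days off Z → Z becomes 5 days, finish becomes 20.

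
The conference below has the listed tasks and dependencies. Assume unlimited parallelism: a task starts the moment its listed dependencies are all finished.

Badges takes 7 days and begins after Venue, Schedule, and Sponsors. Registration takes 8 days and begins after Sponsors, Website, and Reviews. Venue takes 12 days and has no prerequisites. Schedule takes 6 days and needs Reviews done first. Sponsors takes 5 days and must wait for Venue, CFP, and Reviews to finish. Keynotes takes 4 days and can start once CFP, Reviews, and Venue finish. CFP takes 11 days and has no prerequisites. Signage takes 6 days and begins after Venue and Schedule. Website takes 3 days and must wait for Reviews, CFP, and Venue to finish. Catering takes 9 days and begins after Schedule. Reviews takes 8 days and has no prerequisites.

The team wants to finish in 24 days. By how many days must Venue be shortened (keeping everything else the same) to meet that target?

1

Current finish: 25 days; target: 24.
Venue is on every critical path, so each day cut from Venue cuts the finish by one (this holds down to a finish of 24).
Need 25 − 24 = 1 day off Venue → Venue becomes 11 days, finish becomes 24.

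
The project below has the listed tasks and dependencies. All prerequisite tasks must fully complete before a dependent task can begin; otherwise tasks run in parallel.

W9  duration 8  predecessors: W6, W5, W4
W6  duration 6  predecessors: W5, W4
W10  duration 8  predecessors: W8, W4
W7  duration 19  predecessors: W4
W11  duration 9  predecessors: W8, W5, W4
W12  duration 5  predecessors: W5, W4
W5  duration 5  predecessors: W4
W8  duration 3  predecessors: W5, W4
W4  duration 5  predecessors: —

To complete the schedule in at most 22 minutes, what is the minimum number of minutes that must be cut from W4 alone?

2

Current finish: 24 minutes; target: 22.
W4 is on every critical path, so each minute cut from W4 cuts the finish by one (this holds down to a finish of 20).
Need 24 − 22 = 2 minutes off W4 → W4 becomes 3 minutes, finish becomes 22.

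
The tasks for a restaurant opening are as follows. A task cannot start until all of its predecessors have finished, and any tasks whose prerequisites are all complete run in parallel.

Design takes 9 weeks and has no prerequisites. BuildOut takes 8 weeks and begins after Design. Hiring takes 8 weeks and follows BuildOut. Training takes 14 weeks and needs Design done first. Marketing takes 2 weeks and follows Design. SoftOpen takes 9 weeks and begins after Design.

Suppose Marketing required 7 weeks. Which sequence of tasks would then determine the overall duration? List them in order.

Design, BuildOut, Hiring

Actual critical path: Design→BuildOut→Hiring = 9+8+8 = 25 ⇒ 25 weeks.
Marketing has 14 weeks of float (longest path through it is 11).
The critical path is still Design→BuildOut→Hiring; finish is now 25 weeks.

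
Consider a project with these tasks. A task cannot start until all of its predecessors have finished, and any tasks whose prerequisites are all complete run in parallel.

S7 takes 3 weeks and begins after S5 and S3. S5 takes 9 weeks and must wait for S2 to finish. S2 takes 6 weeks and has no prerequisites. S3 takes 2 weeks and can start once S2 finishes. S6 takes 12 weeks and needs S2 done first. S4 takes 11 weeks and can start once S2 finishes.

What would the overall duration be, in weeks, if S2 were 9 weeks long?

Actual critical path: S2→S5→S7 = 6+9+3 = 18 ⇒ 18 weeks.
S2 lies on that path, so at 9 weeks the path becomes 21 weeks.
That remains the longest chain; total 21 weeks.

21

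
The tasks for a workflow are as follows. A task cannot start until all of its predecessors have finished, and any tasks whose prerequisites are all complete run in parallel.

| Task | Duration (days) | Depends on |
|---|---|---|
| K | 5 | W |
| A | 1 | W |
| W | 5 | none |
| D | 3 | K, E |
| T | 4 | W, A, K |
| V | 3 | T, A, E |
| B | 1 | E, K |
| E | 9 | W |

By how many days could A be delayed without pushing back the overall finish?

W→K→T→V = 5+5+4+3 = 17 sets the makespan at 17 days.
Longest path through A: 13 days (earliest finish 6, latest finish 10).
So A can slip 10 − 6 = 4 days.

4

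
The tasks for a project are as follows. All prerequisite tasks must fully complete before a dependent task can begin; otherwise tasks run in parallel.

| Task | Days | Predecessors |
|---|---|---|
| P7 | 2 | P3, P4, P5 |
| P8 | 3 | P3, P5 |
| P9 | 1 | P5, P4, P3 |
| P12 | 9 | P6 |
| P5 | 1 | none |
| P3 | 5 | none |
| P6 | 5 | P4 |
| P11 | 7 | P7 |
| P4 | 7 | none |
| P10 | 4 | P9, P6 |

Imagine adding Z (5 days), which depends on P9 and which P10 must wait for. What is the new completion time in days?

21

Originally the project takes 21 days.
With Z inserted, P10 now waits for max(P9, P6, Z).
New critical path: P4→P6→P12 = 7+5+9 = 21 ⇒ 21 days.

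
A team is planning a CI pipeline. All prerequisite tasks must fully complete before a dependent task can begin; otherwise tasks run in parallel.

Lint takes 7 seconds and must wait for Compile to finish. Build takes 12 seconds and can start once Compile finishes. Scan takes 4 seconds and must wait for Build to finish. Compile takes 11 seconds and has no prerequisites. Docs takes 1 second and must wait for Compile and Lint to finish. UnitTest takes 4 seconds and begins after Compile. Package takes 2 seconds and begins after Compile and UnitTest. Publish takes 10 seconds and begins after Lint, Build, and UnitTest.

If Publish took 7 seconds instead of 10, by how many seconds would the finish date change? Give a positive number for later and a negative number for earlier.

As given, the longest chain is Compile→Build→Publish = 11+12+10 = 33, so the finish is 33 seconds.
Since Publish is critical, the -3 change carries straight to that chain (now 30 seconds).
That remains the longest chain; total 30 seconds.
Change in finish: 30 − 33 = -3 seconds.

-3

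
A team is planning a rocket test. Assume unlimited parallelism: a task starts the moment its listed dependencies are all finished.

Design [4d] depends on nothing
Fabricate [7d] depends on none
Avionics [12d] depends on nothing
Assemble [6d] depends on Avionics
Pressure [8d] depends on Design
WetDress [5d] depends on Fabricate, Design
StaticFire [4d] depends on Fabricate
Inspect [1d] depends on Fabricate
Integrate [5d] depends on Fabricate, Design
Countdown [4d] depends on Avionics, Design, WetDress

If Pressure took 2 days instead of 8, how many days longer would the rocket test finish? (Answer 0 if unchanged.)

0

As given, the longest chain is Avionics→Assemble = 12+6 = 18, so the finish is 18 days.
Pressure is off the critical path — its longest chain is 12 days, giving 6 of slack.
The critical path is still Avionics→Assemble; finish is now 18 days.
Change in finish: 18 − 18 = +0 days.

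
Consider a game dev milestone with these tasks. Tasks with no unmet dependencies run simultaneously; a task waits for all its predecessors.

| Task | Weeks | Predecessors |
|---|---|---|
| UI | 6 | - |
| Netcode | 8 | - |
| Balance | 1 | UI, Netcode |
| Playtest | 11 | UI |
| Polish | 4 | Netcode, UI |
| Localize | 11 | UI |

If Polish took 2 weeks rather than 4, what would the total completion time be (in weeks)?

17

The binding path is UI→Playtest = 6+11 = 17; finish at 17 weeks.
Polish is off the critical path — its longest chain is 12 weeks, giving 5 of slack.
The critical path is still UI→Playtest; finish is now 17 weeks.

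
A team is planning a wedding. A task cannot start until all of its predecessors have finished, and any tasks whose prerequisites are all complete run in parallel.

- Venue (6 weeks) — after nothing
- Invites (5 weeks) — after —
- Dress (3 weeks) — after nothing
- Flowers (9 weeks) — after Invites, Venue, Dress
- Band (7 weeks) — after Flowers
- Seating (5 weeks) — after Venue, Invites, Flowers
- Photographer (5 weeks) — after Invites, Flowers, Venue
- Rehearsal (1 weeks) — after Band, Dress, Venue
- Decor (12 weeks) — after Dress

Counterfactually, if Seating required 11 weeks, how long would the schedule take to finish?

Actual critical path: Venue→Flowers→Band→Rehearsal = 6+9+7+1 = 23 ⇒ 23 weeks.
Seating is off the critical path — its longest chain is 20 weeks, giving 3 of slack.
The binding chain switches to Venue→Flowers→Seating = 6+9+11 = 26; finish 26 weeks.

26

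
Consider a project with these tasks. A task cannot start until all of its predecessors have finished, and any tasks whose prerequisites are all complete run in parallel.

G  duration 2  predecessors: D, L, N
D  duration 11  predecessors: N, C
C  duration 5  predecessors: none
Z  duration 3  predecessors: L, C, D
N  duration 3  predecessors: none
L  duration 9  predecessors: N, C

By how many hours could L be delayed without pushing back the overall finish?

C→D→Z = 5+11+3 = 19 sets the makespan at 19 hours.
The longest chain containing L totals 17 hours.
Float = 19 − 17 = 2.

2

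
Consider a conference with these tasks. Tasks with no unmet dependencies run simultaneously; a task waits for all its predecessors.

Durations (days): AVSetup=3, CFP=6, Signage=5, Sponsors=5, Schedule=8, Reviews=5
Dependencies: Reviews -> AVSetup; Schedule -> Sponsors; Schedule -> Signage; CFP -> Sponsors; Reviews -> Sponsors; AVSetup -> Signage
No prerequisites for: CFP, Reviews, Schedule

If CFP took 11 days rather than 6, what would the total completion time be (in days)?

The binding path is Reviews→AVSetup→Signage = 5+3+5 = 13; finish at 13 days.
CFP has 2 days of float (longest path through it is 11).
Now CFP→Sponsors = 11+5 = 16 is longest, so the finish becomes 16 days.

16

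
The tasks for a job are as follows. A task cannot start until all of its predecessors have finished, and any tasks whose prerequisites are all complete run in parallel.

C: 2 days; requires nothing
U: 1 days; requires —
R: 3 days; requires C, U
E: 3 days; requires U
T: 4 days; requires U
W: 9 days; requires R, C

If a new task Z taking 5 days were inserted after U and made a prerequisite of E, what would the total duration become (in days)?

14

Originally the job takes 14 days.
With Z inserted, E now waits for max(U, Z).
New critical path: C→R→W = 2+3+9 = 14 ⇒ 14 days.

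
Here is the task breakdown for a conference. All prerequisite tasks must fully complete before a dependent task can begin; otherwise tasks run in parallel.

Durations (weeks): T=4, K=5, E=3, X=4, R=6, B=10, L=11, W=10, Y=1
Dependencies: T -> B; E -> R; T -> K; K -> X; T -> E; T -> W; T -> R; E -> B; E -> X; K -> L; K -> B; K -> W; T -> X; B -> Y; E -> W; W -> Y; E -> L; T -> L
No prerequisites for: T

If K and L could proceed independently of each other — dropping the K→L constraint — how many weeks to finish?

Original critical path: T→K→B→Y = 4+5+10+1 = 20 ⇒ 20 weeks.
Without K→L, L's earliest start moves from 9 to 7.
After: T→K→B→Y = 4+5+10+1 = 20 → 20 weeks.

20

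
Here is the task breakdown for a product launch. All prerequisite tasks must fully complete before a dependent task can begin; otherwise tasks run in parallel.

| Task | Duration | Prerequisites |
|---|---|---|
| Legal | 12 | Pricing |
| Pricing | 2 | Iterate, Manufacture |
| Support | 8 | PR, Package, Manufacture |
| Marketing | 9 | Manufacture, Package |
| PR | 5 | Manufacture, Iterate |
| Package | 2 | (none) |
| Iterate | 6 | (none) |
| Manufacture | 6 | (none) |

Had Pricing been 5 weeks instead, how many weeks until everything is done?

As given, the longest chain is Iterate→Pricing→Legal = 6+2+12 = 20, so the finish is 20 weeks.
Pricing is on the critical path; changing it to 5 makes that path 23 weeks.
That remains the longest chain; total 23 weeks.

23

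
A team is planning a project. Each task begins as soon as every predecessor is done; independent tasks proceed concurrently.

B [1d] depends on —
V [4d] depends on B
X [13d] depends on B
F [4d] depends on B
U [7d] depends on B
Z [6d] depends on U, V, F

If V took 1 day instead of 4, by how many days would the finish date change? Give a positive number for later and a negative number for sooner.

As given, the longest chain is B→X = 1+13 = 14, so the finish is 14 days.
V has 3 days of float (longest path through it is 11).
That remains the longest chain; total 14 days.
Change in finish: 14 − 14 = +0 days.

0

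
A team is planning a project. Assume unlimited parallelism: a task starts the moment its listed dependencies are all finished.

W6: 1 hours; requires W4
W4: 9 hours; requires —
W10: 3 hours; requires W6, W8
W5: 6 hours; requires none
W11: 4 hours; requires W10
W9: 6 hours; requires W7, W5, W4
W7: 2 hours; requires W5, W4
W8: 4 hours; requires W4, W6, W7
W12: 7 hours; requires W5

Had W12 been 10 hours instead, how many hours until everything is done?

As given, the longest chain is W4→W7→W8→W10→W11 = 9+2+4+3+4 = 22, so the finish is 22 hours.
W12 has 9 hours of float (longest path through it is 13).
That remains the longest chain; total 22 hours.

22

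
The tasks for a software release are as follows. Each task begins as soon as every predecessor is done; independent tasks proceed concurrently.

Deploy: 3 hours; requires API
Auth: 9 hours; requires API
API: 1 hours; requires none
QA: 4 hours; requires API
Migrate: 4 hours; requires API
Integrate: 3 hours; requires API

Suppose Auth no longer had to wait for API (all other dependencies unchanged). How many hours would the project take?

Original critical path: API→Auth = 1+9 = 10 ⇒ 10 hours.
Without API→Auth, Auth's earliest start moves from 1 to 0.
The longest chain is now Auth = 9 = 9, so the project takes 9 hours.

9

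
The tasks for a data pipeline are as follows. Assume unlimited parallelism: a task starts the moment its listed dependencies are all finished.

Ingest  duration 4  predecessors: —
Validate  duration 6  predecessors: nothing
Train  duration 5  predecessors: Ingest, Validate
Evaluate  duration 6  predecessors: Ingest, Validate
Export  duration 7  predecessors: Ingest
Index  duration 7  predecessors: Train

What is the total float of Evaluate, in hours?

Validate→Train→Index = 6+5+7 = 18 sets the makespan at 18 hours.
Longest path through Evaluate: 12 hours (earliest finish 12, latest finish 18).
Slack of Evaluate = 12 − 6 = 6 hours.

6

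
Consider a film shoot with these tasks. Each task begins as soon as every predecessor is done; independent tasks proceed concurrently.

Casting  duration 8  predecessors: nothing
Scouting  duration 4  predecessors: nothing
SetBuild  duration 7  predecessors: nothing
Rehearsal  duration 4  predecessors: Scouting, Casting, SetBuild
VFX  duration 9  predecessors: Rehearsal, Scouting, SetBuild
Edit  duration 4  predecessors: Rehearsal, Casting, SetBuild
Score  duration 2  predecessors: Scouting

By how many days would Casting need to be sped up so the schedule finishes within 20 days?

1

Current finish: 21 days; target: 20.
Casting is on every critical path, so each day cut from Casting cuts the finish by one (this holds down to a finish of 20).
Need 21 − 20 = 1 day off Casting → Casting becomes 7 days, finish becomes 20.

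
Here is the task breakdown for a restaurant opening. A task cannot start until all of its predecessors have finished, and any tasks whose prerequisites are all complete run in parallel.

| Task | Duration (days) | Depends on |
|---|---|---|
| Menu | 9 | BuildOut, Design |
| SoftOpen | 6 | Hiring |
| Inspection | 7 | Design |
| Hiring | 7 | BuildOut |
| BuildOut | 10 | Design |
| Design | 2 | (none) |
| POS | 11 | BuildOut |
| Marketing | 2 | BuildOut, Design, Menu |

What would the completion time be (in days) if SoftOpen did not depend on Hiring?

23

Before: longest chain Design→BuildOut→Hiring→SoftOpen = 2+10+7+6 = 25, finish 25.
Without Hiring→SoftOpen, SoftOpen's earliest start moves from 19 to 0.
After: Design→BuildOut→Menu→Marketing = 2+10+9+2 = 23 → 23 days.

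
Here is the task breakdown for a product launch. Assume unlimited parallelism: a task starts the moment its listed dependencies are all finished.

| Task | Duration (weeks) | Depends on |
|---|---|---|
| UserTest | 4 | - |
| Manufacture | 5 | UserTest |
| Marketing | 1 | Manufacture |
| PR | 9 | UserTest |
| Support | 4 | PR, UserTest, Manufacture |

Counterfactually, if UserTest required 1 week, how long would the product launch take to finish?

14

As given, the longest chain is UserTest→PR→Support = 4+9+4 = 17, so the finish is 17 weeks.
UserTest lies on that path, so at 1 week the path becomes 14 weeks.
That remains the longest chain; total 14 weeks.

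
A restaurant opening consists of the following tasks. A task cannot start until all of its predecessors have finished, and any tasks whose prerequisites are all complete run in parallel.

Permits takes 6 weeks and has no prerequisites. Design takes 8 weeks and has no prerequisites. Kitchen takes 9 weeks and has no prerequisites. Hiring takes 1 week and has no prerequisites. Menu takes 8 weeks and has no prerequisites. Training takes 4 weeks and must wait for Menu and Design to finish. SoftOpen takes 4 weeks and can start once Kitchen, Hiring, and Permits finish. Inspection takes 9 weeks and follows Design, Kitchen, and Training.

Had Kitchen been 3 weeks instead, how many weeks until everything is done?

21

Critical path before the change: Design→Training→Inspection = 8+4+9 = 21 giving 21 weeks.
The longest path through Kitchen is only 18 weeks, so Kitchen has float 3.
That remains the longest chain; total 21 weeks.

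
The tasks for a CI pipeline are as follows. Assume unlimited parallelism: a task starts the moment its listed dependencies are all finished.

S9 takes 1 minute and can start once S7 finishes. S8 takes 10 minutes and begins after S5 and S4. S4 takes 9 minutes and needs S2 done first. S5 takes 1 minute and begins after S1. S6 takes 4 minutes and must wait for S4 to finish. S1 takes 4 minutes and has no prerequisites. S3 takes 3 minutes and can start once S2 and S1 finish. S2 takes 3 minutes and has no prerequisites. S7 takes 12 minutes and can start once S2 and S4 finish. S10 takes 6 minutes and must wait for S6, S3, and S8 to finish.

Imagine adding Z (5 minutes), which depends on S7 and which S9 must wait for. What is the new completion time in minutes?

30

Originally the job takes 28 minutes.
With Z inserted, S9 now waits for max(S7, Z).
New critical path: S2→S4→S7→Z→S9 = 3+9+12+5+1 = 30 ⇒ 30 minutes.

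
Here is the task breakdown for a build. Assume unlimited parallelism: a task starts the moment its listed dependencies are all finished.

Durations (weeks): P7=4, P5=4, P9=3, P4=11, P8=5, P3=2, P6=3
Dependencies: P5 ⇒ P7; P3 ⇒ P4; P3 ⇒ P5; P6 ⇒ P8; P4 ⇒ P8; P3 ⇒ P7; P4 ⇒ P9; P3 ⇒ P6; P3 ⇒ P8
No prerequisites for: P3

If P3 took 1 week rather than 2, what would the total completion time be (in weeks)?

Actual critical path: P3→P4→P8 = 2+11+5 = 18 ⇒ 18 weeks.
Since P3 is critical, the -1 change carries straight to that chain (now 17 weeks).
That remains the longest chain; total 17 weeks.

17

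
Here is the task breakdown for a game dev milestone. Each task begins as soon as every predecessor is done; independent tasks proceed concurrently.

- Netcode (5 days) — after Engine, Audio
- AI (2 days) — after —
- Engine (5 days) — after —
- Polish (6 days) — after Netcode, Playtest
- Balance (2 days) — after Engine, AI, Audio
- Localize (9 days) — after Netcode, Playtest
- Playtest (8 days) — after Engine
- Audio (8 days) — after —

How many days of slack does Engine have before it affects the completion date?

0

Engine→Playtest→Localize = 5+8+9 = 22 sets the makespan at 22 days.
Longest path through Engine: 22 days (earliest finish 5, latest finish 5).
So Engine can slip 5 − 5 = 0 days.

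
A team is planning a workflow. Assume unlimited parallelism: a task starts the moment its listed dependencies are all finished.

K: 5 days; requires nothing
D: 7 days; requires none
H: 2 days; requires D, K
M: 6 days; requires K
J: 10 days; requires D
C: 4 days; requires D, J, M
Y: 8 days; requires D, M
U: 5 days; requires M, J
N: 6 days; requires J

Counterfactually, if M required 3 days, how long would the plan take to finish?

Baseline: D→J→N = 7+10+6 = 23 → 23 days.
M has 4 days of float (longest path through it is 19).
No other chain overtakes it, so the finish is 23 days.

23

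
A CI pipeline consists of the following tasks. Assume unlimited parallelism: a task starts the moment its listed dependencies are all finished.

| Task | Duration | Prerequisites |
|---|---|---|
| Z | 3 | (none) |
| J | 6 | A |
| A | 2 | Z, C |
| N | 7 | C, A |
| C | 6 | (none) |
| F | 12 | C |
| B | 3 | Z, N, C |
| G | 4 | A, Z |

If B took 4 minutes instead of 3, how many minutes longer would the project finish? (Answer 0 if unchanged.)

1

Baseline: C→A→N→B = 6+2+7+3 = 18 → 18 minutes.
B is on the critical path; changing it to 4 makes that path 19 minutes.
No other chain overtakes it, so the finish is 19 minutes.
Change in finish: 19 − 18 = +1 minutes.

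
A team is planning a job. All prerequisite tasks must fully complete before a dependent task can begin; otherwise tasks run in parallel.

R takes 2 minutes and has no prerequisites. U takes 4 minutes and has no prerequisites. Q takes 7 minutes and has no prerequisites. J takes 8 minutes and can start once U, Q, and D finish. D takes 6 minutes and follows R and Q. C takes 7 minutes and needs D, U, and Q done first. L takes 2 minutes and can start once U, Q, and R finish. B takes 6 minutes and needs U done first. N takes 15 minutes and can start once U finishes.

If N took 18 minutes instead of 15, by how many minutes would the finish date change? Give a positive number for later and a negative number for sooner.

Critical path before the change: Q→D→J = 7+6+8 = 21 giving 21 minutes.
The longest path through N is only 19 minutes, so N has float 2.
New critical path: U→N = 4+18 = 22 ⇒ 22 minutes.
Change in finish: 22 − 21 = +1 minutes.

1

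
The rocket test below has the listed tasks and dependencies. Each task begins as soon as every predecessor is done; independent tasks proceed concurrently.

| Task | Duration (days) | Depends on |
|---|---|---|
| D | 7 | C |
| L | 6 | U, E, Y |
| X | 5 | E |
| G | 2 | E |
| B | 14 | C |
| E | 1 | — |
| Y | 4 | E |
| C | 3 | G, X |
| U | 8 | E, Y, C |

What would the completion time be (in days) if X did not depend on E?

With the dependency in place, E→X→C→U→L = 1+5+3+8+6 = 23 sets the finish at 23 days.
Without E→X, X's earliest start moves from 1 to 0.
The longest chain is now X→C→U→L = 5+3+8+6 = 22, so the plan takes 22 days.

22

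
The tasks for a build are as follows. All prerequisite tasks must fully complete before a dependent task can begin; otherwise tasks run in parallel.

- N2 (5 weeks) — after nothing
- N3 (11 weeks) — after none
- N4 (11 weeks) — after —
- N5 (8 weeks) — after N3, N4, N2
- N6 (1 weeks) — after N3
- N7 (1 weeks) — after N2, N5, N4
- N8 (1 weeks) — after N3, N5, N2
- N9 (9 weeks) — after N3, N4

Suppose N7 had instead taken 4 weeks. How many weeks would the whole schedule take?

Baseline: N3→N5→N7 = 11+8+1 = 20 → 20 weeks.
N7 lies on that path, so at 4 weeks the path becomes 23 weeks.
No other chain overtakes it, so the finish is 23 weeks.

23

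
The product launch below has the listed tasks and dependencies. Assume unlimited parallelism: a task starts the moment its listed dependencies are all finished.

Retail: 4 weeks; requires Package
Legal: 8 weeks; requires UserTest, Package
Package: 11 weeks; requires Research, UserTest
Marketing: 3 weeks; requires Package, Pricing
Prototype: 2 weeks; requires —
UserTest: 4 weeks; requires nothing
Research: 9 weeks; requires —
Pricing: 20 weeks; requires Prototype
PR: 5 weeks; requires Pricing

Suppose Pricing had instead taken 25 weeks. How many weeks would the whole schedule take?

32

The binding path is Research→Package→Legal = 9+11+8 = 28; finish at 28 weeks.
The longest path through Pricing is only 27 weeks, so Pricing has float 1.
The binding chain switches to Prototype→Pricing→PR = 2+25+5 = 32; finish 32 weeks.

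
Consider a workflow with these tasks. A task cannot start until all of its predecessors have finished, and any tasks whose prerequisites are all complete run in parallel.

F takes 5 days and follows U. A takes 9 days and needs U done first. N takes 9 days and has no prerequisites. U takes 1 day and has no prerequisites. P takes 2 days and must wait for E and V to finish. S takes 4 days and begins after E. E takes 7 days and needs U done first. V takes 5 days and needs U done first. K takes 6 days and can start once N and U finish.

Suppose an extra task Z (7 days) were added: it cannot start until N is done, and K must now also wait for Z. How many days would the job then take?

22

Originally the job takes 15 days.
With Z inserted, K now waits for max(N, U, Z).
New critical path: N→Z→K = 9+7+6 = 22 ⇒ 22 days.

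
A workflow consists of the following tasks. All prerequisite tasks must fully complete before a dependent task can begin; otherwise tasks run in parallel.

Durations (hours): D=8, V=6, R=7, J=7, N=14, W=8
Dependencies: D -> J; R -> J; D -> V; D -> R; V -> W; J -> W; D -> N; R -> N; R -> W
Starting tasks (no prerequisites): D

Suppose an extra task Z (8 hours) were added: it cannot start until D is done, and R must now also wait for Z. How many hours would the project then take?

38

Originally the project takes 30 hours.
With Z inserted, R now waits for max(D, Z).
New critical path: D→Z→R→J→W = 8+8+7+7+8 = 38 ⇒ 38 hours.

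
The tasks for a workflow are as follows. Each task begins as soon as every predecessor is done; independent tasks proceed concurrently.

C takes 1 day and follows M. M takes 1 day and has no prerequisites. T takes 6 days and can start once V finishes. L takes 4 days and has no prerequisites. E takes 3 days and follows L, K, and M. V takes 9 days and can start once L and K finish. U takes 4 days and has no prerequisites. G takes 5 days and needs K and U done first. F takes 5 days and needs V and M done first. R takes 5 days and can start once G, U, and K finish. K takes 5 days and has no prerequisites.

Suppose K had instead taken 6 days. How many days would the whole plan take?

21

Baseline: K→V→T = 5+9+6 = 20 → 20 days.
K lies on that path, so at 6 days the path becomes 21 days.
That remains the longest chain; total 21 days.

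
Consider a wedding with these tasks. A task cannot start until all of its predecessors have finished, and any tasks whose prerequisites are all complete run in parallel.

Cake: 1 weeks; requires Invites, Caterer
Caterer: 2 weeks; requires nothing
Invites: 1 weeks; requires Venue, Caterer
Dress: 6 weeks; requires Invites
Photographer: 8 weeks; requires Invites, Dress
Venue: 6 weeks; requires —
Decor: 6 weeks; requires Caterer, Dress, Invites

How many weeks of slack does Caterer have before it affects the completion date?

4

Venue→Invites→Dress→Photographer = 6+1+6+8 = 21 sets the makespan at 21 weeks.
Longest path through Caterer: 17 weeks (earliest finish 2, latest finish 6).
Slack of Caterer = 4 − 0 = 4 weeks.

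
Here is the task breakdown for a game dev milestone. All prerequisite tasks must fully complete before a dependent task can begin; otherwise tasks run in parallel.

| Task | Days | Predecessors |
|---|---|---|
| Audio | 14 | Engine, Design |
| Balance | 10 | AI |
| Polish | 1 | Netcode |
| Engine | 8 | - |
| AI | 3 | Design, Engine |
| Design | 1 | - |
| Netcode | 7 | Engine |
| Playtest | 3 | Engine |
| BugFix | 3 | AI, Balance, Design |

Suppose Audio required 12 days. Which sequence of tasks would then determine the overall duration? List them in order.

Actual critical path: Engine→AI→Balance→BugFix = 8+3+10+3 = 24 ⇒ 24 days.
The longest path through Audio is only 22 days, so Audio has float 2.
That remains the longest chain; total 24 days.

Engine, AI, Balance, BugFix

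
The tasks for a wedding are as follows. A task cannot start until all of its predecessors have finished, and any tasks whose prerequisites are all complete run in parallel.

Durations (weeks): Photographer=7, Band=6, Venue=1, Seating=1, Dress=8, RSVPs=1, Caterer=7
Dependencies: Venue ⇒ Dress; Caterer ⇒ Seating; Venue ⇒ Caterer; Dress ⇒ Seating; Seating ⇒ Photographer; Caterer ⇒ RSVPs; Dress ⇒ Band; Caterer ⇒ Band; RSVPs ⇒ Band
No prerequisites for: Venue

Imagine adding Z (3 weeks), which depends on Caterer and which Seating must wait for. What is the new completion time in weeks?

19

Originally the wedding takes 17 weeks.
With Z inserted, Seating now waits for max(Caterer, Dress, Z).
New critical path: Venue→Caterer→Z→Seating→Photographer = 1+7+3+1+7 = 19 ⇒ 19 weeks.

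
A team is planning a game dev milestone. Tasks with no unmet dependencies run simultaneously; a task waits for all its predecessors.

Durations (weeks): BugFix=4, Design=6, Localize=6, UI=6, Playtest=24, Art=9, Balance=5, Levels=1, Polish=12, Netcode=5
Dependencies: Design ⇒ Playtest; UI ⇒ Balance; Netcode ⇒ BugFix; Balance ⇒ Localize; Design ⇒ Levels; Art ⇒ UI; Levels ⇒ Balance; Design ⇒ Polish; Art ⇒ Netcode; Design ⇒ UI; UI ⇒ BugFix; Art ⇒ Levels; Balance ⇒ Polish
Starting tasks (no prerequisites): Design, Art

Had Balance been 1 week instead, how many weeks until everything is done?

Baseline: Art→UI→Balance→Polish = 9+6+5+12 = 32 → 32 weeks.
Balance is on the critical path; changing it to 1 makes that path 28 weeks.
Now Design→Playtest = 6+24 = 30 is longest, so the finish becomes 30 weeks.

30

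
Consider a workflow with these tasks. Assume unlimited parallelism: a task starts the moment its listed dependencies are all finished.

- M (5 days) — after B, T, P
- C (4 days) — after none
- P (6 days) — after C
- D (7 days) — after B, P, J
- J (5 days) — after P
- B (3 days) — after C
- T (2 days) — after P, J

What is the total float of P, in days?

C→P→J→T→M = 4+6+5+2+5 = 22 sets the makespan at 22 days.
Longest path through P: 22 days (earliest finish 10, latest finish 10).
Slack of P = 4 − 4 = 0 days.

0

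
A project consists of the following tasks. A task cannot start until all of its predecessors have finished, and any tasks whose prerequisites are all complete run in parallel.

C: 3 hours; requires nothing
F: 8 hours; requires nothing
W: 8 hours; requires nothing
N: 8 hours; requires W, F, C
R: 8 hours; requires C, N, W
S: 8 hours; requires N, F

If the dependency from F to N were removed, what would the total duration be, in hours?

Original critical path: F→N→R = 8+8+8 = 24 ⇒ 24 hours.
Dropping F→N doesn't change N's earliest start (8); another predecessor still binds.
The longest chain is now W→N→R = 8+8+8 = 24, so the schedule takes 24 hours.

24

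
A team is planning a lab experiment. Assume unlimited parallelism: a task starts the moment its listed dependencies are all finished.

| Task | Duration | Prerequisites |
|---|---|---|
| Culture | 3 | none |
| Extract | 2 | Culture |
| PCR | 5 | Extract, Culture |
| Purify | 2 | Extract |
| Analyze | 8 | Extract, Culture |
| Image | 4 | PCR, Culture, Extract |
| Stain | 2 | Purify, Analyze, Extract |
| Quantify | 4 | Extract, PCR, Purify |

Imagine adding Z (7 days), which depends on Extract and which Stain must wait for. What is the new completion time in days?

Originally the project takes 15 days.
With Z inserted, Stain now waits for max(Purify, Analyze, Extract, Z).
New critical path: Culture→Extract→Analyze→Stain = 3+2+8+2 = 15 ⇒ 15 days.

15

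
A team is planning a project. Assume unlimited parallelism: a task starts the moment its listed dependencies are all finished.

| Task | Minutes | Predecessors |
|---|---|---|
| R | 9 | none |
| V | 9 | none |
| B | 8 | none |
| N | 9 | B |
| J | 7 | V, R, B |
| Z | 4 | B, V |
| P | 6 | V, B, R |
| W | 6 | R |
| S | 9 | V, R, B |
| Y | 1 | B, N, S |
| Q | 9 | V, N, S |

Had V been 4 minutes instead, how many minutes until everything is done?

27

Baseline: V→S→Q = 9+9+9 = 27 → 27 minutes.
V is on the critical path; changing it to 4 makes that path 22 minutes.
New critical path: R→S→Q = 9+9+9 = 27 ⇒ 27 minutes.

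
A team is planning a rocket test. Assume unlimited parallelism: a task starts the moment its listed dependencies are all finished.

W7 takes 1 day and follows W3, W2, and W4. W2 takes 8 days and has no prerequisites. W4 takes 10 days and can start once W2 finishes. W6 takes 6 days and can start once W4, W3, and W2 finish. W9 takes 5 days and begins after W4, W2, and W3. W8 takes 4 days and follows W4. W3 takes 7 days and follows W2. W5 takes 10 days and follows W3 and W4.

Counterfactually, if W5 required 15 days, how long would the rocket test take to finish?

33

The binding path is W2→W4→W5 = 8+10+10 = 28; finish at 28 days.
W5 lies on that path, so at 15 days the path becomes 33 days.
The critical path is still W2→W4→W5; finish is now 33 days.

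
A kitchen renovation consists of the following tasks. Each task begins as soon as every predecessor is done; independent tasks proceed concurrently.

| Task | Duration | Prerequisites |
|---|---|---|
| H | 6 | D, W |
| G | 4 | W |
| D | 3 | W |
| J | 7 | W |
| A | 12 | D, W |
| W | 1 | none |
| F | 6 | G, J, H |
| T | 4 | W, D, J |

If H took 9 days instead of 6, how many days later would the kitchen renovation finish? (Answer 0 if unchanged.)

Critical path before the change: W→D→H→F = 1+3+6+6 = 16 giving 16 days.
Since H is critical, the +3 change carries straight to that chain (now 19 days).
No other chain overtakes it, so the finish is 19 days.
Change in finish: 19 − 16 = +3 days.

3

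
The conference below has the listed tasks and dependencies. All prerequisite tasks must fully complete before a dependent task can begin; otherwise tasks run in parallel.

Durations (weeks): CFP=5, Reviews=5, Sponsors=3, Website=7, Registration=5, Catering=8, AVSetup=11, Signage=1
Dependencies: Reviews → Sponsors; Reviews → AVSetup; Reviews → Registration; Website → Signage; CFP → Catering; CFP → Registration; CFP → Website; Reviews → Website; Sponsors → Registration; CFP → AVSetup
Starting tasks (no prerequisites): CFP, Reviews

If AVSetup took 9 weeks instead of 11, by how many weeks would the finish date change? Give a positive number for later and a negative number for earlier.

Baseline: CFP→AVSetup = 5+11 = 16 → 16 weeks.
Since AVSetup is critical, the -2 change carries straight to that chain (now 14 weeks).
The critical path is still CFP→AVSetup; finish is now 14 weeks.
Change in finish: 14 − 16 = -2 weeks.

-2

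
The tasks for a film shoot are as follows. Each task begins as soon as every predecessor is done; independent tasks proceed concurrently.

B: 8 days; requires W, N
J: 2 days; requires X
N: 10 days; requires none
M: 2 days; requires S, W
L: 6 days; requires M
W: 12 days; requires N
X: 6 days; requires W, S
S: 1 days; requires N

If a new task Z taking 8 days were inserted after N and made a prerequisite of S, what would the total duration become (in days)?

Originally the project takes 30 days.
With Z inserted, S now waits for max(N, Z).
New critical path: N→W→M→L = 10+12+2+6 = 30 ⇒ 30 days.

30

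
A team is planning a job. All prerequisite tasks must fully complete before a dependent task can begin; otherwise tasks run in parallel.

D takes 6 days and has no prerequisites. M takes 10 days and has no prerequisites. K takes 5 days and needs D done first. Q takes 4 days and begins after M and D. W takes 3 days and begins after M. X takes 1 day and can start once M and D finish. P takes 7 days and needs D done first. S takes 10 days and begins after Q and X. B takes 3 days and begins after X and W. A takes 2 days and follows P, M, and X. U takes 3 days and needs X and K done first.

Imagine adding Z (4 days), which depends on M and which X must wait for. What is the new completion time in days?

25

Originally the job takes 24 days.
With Z inserted, X now waits for max(M, D, Z).
New critical path: M→Z→X→S = 10+4+1+10 = 25 ⇒ 25 days.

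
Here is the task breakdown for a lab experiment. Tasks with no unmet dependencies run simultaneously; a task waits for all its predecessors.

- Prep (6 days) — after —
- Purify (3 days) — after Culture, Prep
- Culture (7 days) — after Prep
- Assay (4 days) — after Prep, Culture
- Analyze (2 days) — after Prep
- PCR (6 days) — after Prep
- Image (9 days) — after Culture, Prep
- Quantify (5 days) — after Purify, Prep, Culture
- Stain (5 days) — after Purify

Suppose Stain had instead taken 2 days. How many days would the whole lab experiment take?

22

Critical path before the change: Prep→Culture→Image = 6+7+9 = 22 giving 22 days.
Stain is off the critical path — its longest chain is 21 days, giving 1 of slack.
No other chain overtakes it, so the finish is 22 days.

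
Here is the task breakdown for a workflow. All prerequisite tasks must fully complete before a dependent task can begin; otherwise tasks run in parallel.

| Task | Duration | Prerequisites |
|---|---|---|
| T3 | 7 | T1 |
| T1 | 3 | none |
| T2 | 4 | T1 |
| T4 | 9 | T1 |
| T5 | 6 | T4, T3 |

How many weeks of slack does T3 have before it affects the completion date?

Critical path: T1→T4→T5 = 3+9+6 = 18, so the finish is 18 weeks.
The longest chain containing T3 totals 16 weeks.
So T3 can slip 12 − 10 = 2 weeks.

2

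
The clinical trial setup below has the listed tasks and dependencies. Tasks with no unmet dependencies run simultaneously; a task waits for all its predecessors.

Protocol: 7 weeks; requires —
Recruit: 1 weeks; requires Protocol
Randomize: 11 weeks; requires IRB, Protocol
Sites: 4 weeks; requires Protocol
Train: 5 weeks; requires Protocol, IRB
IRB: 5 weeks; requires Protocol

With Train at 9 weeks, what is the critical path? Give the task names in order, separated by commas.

As given, the longest chain is Protocol→IRB→Randomize = 7+5+11 = 23, so the finish is 23 weeks.
Train has 6 weeks of float (longest path through it is 17).
No other chain overtakes it, so the finish is 23 weeks.

Protocol, IRB, Randomize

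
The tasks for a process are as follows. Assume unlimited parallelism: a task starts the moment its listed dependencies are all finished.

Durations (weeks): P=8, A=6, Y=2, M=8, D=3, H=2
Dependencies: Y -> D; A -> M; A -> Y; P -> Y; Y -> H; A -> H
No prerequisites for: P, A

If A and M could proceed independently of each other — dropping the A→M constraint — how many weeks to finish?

Before: longest chain A→M = 6+8 = 14, finish 14.
Without A→M, M's earliest start moves from 6 to 0.
After: P→Y→D = 8+2+3 = 13 → 13 weeks.

13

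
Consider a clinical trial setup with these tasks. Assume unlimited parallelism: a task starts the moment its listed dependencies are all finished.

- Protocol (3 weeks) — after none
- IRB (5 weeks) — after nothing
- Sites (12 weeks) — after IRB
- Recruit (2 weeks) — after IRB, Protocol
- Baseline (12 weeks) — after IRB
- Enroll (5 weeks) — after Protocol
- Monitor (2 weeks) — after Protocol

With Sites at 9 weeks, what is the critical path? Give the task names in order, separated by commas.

Actual critical path: IRB→Sites = 5+12 = 17 ⇒ 17 weeks.
Sites is on the critical path; changing it to 9 makes that path 14 weeks.
New critical path: IRB→Baseline = 5+12 = 17 ⇒ 17 weeks.

IRB, Baseline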